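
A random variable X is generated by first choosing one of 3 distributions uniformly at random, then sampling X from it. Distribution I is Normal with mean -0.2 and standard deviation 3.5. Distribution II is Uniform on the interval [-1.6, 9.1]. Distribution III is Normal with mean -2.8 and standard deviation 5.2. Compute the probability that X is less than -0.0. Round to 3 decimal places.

Conditional on each component, P(X < -0.0): I: 0.522784; II: 0.149533; III: 0.704871.
By total probability, P(X < -0.0) = 0.333333·0.522784 + 0.333333·0.149533 + 0.333333·0.704871 = 0.459063.

0.459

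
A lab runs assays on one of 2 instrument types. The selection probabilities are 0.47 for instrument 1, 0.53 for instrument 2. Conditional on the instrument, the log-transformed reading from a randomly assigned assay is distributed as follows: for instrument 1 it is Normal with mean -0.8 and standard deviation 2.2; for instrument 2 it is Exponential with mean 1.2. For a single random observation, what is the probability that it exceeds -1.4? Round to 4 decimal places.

0.8155

Conditional on each instrument, P(X > -1.4): 1: 0.607469; 2: 1.
By total probability, P(X > -1.4) = 0.47·0.607469 + 0.53·1 = 0.81551.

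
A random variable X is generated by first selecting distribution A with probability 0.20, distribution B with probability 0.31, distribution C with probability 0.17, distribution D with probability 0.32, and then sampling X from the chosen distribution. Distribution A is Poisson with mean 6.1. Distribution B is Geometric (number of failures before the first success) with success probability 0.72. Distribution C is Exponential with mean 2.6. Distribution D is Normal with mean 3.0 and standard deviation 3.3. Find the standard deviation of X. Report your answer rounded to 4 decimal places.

Per component, A: μ=6.1, E[X²]=43.31; B: μ=0.388889, E[X²]=0.691358; C: μ=2.6, E[X²]=13.52; D: μ=3, E[X²]=19.89.
E[X] = 0.2·6.1 + 0.31·0.388889 + 0.17·2.6 + 0.32·3 = 2.74256.
E[X²] = 0.2·43.31 + 0.31·0.691358 + 0.17·13.52 + 0.32·19.89 = 17.5395.
Var(X) = E[X²] − (E[X])² = 17.5395 − 7.52161 = 10.0179.
SD(X) = √10.0179 = 3.16511.

3.1651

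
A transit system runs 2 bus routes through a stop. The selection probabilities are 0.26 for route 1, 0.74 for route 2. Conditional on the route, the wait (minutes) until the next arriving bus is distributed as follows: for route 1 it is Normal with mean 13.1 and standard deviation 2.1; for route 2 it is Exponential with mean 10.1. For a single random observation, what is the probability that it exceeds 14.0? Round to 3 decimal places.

0.272

Conditional on each route, P(X > 14.0): 1: 0.334118; 2: 0.250039.
By total probability, P(X > 14.0) = 0.26·0.334118 + 0.74·0.250039 = 0.271899.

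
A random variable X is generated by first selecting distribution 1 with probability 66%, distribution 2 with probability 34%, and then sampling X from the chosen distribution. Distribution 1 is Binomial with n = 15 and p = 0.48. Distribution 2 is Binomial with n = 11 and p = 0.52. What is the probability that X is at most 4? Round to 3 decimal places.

Conditional on each component, P(X ≤ 4): 1: 0.0798689; 2: 0.231168.
By total probability, P(X ≤ 4) = 0.66·0.0798689 + 0.34·0.231168 = 0.131311.

0.131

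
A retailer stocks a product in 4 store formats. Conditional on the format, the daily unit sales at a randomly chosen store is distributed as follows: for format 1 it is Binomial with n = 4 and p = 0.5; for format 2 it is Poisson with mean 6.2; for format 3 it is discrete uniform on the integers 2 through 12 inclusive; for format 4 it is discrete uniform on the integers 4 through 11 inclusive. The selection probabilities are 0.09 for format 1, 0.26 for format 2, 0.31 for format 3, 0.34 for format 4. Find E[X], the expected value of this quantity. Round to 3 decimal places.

Component means — 1: 2; 2: 6.2; 3: 7; 4: 7.5.
E[X] = 0.09·2 + 0.26·6.2 + 0.31·7 + 0.34·7.5 = 6.512.

6.512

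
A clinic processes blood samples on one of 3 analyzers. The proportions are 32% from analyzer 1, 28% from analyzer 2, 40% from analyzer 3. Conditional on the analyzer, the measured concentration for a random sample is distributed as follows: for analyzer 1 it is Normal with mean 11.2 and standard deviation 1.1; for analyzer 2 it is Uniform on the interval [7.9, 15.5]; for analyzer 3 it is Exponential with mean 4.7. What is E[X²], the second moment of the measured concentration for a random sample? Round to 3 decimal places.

97.877

For each component E[X²] = Var + (mean)², giving 1: 126.65; 2: 141.703; 3: 44.18.
Overall E[X²] = 0.32·126.65 + 0.28·141.703 + 0.4·44.18 = 97.8769.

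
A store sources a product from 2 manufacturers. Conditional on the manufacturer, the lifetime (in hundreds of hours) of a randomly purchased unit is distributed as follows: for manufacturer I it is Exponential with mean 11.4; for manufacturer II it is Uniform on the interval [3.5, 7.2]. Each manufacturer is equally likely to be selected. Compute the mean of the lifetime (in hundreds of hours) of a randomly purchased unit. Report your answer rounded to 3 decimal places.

8.375

Component means — I: 11.4; II: 5.35.
E[X] = 0.5·11.4 + 0.5·5.35 = 8.375.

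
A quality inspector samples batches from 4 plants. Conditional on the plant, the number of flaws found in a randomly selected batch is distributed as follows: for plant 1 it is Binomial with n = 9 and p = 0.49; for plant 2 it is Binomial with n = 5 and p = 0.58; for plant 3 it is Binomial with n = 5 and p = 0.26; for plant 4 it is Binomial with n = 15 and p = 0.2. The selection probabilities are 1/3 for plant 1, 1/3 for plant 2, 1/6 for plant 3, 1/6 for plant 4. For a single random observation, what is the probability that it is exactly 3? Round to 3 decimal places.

0.230

Conditional on each plant, P(X = 3): 1: 0.173896; 2: 0.344178; 3: 0.0962462; 4: 0.250139.
By total probability, P(X = 3) = 0.333333·0.173896 + 0.333333·0.344178 + 0.166667·0.0962462 + 0.166667·0.250139 = 0.230422.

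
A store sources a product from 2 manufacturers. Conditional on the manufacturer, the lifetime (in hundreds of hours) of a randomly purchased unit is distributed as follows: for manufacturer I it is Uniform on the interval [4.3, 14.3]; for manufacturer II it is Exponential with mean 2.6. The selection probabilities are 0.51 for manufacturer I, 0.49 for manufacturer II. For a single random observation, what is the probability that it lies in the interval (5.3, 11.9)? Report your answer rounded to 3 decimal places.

0.395

Conditional on each manufacturer, P(5.3 < X < 11.9): I: 0.66; II: 0.119942.
By total probability, P(5.3 < X < 11.9) = 0.51·0.66 + 0.49·0.119942 = 0.395372.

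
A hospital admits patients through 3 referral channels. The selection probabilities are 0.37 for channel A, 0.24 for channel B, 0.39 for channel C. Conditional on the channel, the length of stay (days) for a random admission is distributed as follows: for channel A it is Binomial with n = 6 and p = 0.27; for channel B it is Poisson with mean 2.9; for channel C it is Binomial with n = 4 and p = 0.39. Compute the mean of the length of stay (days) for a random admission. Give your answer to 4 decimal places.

Component means — A: 1.62; B: 2.9; C: 1.56.
E[X] = 0.37·1.62 + 0.24·2.9 + 0.39·1.56 = 1.9038.

1.9038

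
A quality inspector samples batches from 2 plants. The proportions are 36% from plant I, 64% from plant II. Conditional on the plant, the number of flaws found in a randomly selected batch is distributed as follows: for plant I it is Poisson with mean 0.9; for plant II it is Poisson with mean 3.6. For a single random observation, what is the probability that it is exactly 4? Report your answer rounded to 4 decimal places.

Conditional on each plant, P(X = 4): I: 0.0111146; II: 0.191222.
By total probability, P(X = 4) = 0.36·0.0111146 + 0.64·0.191222 = 0.126384.

0.1264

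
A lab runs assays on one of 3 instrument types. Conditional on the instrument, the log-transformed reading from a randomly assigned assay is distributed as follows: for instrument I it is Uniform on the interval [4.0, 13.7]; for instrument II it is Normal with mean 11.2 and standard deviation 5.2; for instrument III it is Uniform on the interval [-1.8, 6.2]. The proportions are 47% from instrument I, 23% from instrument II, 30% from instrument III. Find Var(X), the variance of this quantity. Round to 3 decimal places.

23.926

Per component, I: μ=8.85, E[X²]=86.1633; II: μ=11.2, E[X²]=152.48; III: μ=2.2, E[X²]=10.1733.
E[X] = 0.47·8.85 + 0.23·11.2 + 0.3·2.2 = 7.3955.
E[X²] = 0.47·86.1633 + 0.23·152.48 + 0.3·10.1733 = 78.6192.
Var(X) = E[X²] − (E[X])² = 78.6192 − 54.6934 = 23.9257.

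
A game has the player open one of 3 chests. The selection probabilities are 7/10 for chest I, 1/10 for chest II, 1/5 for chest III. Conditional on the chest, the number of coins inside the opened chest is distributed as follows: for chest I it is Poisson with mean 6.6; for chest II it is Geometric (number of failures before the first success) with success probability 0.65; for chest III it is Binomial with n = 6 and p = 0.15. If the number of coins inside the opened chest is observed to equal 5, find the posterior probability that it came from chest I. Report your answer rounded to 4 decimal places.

0.9958

Likelihoods P(X=5 | ·): I: 0.141969; II: 0.00341392; III: 0.000387281.
Posterior ∝ prior × likelihood. Numerator for I: 0.7·0.141969 = 0.0993786.
Normalizing constant: 0.7·0.141969 + 0.1·0.00341392 + 0.2·0.000387281 = 0.0997975.
P(I | observation) = 0.0993786 / 0.0997975 = 0.995803.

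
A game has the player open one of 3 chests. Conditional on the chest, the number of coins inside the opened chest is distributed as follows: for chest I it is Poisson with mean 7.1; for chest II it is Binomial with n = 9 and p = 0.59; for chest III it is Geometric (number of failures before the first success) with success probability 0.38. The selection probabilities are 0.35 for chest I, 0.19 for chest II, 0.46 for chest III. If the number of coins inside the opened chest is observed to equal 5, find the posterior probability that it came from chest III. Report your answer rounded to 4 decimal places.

Likelihoods P(X=5 | ·): I: 0.124057; II: 0.254546; III: 0.034813.
Posterior ∝ prior × likelihood. Numerator for III: 0.46·0.034813 = 0.016014.
Normalizing constant: 0.35·0.124057 + 0.19·0.254546 + 0.46·0.034813 = 0.107798.
P(III | observation) = 0.016014 / 0.107798 = 0.148556.

0.1486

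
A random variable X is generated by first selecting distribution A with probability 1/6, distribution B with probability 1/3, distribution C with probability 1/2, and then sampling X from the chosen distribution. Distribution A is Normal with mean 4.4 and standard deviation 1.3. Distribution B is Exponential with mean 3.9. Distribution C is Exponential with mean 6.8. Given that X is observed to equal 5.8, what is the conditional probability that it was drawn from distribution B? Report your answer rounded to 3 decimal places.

0.244

Likelihoods f(5.8 | ·): A: 0.171841; B: 0.0579511; C: 0.0626705.
Posterior ∝ prior × likelihood. Numerator for B: 0.333333·0.0579511 = 0.019317.
Normalizing constant: 0.166667·0.171841 + 0.333333·0.0579511 + 0.5·0.0626705 = 0.0792925.
P(B | observation) = 0.019317 / 0.0792925 = 0.243617.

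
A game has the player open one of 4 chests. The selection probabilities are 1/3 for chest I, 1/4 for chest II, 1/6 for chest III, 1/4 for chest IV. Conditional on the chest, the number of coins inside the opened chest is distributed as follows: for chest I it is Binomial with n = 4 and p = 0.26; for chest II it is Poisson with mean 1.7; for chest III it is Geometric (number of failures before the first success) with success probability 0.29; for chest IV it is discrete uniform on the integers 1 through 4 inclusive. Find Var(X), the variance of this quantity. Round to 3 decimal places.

Per component, I: μ=1.04, E[X²]=1.8512; II: μ=1.7, E[X²]=4.59; III: μ=2.44828, E[X²]=14.4364; IV: μ=2.5, E[X²]=7.5.
E[X] = 0.333333·1.04 + 0.25·1.7 + 0.166667·2.44828 + 0.25·2.5 = 1.80471.
E[X²] = 0.333333·1.8512 + 0.25·4.59 + 0.166667·14.4364 + 0.25·7.5 = 6.04563.
Var(X) = E[X²] − (E[X])² = 6.04563 − 3.25699 = 2.78864.

2.789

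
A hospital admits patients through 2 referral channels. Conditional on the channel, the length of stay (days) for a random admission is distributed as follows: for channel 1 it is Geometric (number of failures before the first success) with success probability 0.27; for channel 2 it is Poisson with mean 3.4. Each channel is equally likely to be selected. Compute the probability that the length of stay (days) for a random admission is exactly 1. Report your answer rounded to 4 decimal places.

Conditional on each channel, P(X = 1): 1: 0.1971; 2: 0.113469.
By total probability, P(X = 1) = 0.5·0.1971 + 0.5·0.113469 = 0.155285.

0.1553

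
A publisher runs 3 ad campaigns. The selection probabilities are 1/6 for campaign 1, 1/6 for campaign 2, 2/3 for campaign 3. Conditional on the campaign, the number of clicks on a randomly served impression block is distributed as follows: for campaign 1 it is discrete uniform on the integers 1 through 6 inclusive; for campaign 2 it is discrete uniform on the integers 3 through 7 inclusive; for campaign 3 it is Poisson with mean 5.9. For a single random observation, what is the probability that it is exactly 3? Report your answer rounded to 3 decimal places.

Conditional on each campaign, P(X = 3): 1: 0.166667; 2: 0.2; 3: 0.0937707.
By total probability, P(X = 3) = 0.166667·0.166667 + 0.166667·0.2 + 0.666667·0.0937707 = 0.123625.

0.124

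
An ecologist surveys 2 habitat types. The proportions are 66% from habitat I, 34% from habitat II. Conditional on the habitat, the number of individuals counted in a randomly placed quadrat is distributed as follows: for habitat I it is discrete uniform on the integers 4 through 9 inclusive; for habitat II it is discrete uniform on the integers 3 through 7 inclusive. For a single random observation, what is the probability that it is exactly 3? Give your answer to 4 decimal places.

0.0680

Conditional on each habitat, P(X = 3): I: 0; II: 0.2.
By total probability, P(X = 3) = 0.66·0 + 0.34·0.2 = 0.068.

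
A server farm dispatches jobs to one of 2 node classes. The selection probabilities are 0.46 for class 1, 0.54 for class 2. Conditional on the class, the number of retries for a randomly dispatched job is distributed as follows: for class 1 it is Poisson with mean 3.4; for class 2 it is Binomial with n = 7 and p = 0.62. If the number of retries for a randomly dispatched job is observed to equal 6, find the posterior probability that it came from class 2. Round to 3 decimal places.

0.712

Likelihoods P(X=6 | ·): 1: 0.0716044; 2: 0.151089.
Posterior ∝ prior × likelihood. Numerator for 2: 0.54·0.151089 = 0.0815879.
Normalizing constant: 0.46·0.0716044 + 0.54·0.151089 = 0.114526.
P(2 | observation) = 0.0815879 / 0.114526 = 0.712397.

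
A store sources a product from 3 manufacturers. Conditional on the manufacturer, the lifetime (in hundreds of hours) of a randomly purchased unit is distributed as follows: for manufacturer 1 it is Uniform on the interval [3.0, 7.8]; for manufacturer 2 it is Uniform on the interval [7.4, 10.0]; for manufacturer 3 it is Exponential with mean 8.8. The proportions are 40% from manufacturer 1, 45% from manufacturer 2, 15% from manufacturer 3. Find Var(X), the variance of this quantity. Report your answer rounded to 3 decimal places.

15.292

Per component, 1: μ=5.4, E[X²]=31.08; 2: μ=8.7, E[X²]=76.2533; 3: μ=8.8, E[X²]=154.88.
E[X] = 0.4·5.4 + 0.45·8.7 + 0.15·8.8 = 7.395.
E[X²] = 0.4·31.08 + 0.45·76.2533 + 0.15·154.88 = 69.978.
Var(X) = E[X²] − (E[X])² = 69.978 − 54.686 = 15.292.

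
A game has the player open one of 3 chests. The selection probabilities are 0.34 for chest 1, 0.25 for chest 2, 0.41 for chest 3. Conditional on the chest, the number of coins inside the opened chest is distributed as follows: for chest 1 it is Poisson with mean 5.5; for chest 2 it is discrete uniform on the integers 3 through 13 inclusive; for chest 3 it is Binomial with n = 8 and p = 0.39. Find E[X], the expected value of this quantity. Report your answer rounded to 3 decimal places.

Component means — 1: 5.5; 2: 8; 3: 3.12.
E[X] = 0.34·5.5 + 0.25·8 + 0.41·3.12 = 5.1492.

5.149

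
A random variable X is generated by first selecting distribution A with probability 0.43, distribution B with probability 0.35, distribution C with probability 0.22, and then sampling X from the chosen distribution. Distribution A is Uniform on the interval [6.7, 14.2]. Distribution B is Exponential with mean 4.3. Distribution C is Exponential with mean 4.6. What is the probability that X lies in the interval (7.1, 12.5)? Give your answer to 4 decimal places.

0.3901

Conditional on each component, P(7.1 < X < 12.5): A: 0.72; B: 0.137186; C: 0.14759.
By total probability, P(7.1 < X < 12.5) = 0.43·0.72 + 0.35·0.137186 + 0.22·0.14759 = 0.390085.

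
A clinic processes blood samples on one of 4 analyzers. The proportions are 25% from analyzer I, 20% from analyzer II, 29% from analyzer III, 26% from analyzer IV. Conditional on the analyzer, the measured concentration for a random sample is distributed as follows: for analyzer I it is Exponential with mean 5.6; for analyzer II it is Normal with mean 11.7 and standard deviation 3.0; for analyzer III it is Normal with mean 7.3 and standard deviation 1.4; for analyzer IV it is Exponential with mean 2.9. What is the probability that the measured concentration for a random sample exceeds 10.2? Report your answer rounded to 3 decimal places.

Conditional on each analyzer, P(X > 10.2): I: 0.161794; II: 0.691462; III: 0.0191594; IV: 0.0296812.
By total probability, P(X > 10.2) = 0.25·0.161794 + 0.2·0.691462 + 0.29·0.0191594 + 0.26·0.0296812 = 0.192014.

0.192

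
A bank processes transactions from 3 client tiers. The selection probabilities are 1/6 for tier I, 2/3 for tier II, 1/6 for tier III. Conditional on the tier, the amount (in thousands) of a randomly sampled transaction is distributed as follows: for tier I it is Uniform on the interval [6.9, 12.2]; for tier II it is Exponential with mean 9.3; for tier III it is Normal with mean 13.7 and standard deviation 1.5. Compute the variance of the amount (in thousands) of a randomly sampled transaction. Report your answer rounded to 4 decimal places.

Per component, I: μ=9.55, E[X²]=93.5433; II: μ=9.3, E[X²]=172.98; III: μ=13.7, E[X²]=189.94.
E[X] = 0.166667·9.55 + 0.666667·9.3 + 0.166667·13.7 = 10.075.
E[X²] = 0.166667·93.5433 + 0.666667·172.98 + 0.166667·189.94 = 162.567.
Var(X) = E[X²] − (E[X])² = 162.567 − 101.506 = 61.0616.

61.0616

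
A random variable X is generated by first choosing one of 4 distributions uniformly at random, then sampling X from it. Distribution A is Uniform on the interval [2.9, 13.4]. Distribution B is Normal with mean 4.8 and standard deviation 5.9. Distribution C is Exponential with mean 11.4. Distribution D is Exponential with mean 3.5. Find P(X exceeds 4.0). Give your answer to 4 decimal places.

0.6180

Conditional on each component, P(X > 4.0): A: 0.895238; B: 0.553929; C: 0.70407; D: 0.318907.
By total probability, P(X > 4.0) = 0.25·0.895238 + 0.25·0.553929 + 0.25·0.70407 + 0.25·0.318907 = 0.618036.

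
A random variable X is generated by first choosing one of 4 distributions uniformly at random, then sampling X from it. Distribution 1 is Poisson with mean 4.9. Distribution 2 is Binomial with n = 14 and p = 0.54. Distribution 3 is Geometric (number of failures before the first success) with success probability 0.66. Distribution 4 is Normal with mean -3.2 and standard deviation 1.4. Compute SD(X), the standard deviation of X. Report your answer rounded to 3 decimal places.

4.441

Per component, 1: μ=4.9, E[X²]=28.91; 2: μ=7.56, E[X²]=60.6312; 3: μ=0.515152, E[X²]=1.04591; 4: μ=-3.2, E[X²]=12.2.
E[X] = 0.25·4.9 + 0.25·7.56 + 0.25·0.515152 + 0.25·-3.2 = 2.44379.
E[X²] = 0.25·28.91 + 0.25·60.6312 + 0.25·1.04591 + 0.25·12.2 = 25.6968.
Var(X) = E[X²] − (E[X])² = 25.6968 − 5.9721 = 19.7247.
SD(X) = √19.7247 = 4.44125.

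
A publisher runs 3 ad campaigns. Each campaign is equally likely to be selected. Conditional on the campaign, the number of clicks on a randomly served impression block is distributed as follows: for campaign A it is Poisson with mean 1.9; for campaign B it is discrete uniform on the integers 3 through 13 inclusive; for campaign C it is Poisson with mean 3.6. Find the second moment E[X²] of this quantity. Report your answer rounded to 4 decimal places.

For each component E[X²] = Var + (mean)², giving A: 5.51; B: 74; C: 16.56.
Overall E[X²] = 0.333333·5.51 + 0.333333·74 + 0.333333·16.56 = 32.0233.

32.0233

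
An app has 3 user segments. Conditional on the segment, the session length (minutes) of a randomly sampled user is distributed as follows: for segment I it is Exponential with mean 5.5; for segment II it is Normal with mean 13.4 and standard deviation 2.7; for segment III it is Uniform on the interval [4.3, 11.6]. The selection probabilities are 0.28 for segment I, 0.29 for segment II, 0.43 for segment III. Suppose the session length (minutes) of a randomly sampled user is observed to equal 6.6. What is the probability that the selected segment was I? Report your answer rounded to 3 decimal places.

Likelihoods f(6.6 | ·): I: 0.0547626; II: 0.0061972; III: 0.136986.
Posterior ∝ prior × likelihood. Numerator for I: 0.28·0.0547626 = 0.0153335.
Normalizing constant: 0.28·0.0547626 + 0.29·0.0061972 + 0.43·0.136986 = 0.0760348.
P(I | observation) = 0.0153335 / 0.0760348 = 0.201664.

0.202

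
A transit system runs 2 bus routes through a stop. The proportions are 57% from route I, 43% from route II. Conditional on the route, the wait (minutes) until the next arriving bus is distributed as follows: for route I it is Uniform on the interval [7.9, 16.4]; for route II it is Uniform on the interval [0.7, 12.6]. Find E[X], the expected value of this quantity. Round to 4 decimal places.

Component means — I: 12.15; II: 6.65.
E[X] = 0.57·12.15 + 0.43·6.65 = 9.785.

9.7850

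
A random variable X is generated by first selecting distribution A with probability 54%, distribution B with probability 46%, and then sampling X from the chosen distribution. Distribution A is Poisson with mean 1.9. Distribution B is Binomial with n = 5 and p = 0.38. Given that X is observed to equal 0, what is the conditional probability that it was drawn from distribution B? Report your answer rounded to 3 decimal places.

Likelihoods P(X=0 | ·): A: 0.149569; B: 0.0916133.
Posterior ∝ prior × likelihood. Numerator for B: 0.46·0.0916133 = 0.0421421.
Normalizing constant: 0.54·0.149569 + 0.46·0.0916133 = 0.122909.
P(B | observation) = 0.0421421 / 0.122909 = 0.342872.

0.343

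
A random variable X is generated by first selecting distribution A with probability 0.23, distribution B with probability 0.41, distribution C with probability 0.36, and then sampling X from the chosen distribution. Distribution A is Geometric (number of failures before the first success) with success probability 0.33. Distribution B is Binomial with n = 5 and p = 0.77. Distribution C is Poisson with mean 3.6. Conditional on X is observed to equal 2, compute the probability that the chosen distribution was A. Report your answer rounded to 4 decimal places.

Likelihoods P(X=2 | ·): A: 0.148137; B: 0.0721381; C: 0.177058.
Posterior ∝ prior × likelihood. Numerator for A: 0.23·0.148137 = 0.0340715.
Normalizing constant: 0.23·0.148137 + 0.41·0.0721381 + 0.36·0.177058 = 0.127389.
P(A | observation) = 0.0340715 / 0.127389 = 0.267461.

0.2675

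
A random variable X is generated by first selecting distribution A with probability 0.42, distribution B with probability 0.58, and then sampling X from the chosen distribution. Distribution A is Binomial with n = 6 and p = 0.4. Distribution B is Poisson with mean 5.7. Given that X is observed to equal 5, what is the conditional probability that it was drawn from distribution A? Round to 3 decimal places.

0.137

Likelihoods P(X=5 | ·): A: 0.036864; B: 0.16777.
Posterior ∝ prior × likelihood. Numerator for A: 0.42·0.036864 = 0.0154829.
Normalizing constant: 0.42·0.036864 + 0.58·0.16777 = 0.11279.
P(A | observation) = 0.0154829 / 0.11279 = 0.137272.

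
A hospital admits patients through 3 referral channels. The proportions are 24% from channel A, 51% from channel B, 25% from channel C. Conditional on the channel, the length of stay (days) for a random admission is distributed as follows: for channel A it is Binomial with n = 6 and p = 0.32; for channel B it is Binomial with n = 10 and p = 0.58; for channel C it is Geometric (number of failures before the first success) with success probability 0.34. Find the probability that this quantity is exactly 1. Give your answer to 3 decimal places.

0.124

Conditional on each channel, P(X = 1): A: 0.279155; B: 0.00235869; C: 0.2244.
By total probability, P(X = 1) = 0.24·0.279155 + 0.51·0.00235869 + 0.25·0.2244 = 0.1243.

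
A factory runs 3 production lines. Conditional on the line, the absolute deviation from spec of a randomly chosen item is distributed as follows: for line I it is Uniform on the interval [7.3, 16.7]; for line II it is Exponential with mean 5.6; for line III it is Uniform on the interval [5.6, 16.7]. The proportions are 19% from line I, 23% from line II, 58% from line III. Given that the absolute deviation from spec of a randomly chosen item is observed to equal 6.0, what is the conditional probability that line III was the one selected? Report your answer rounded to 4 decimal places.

0.7879

Likelihoods f(6.0 | ·): I: 0; II: 0.0611641; III: 0.0900901.
Posterior ∝ prior × likelihood. Numerator for III: 0.58·0.0900901 = 0.0522523.
Normalizing constant: 0.19·0 + 0.23·0.0611641 + 0.58·0.0900901 = 0.06632.
P(III | observation) = 0.0522523 / 0.06632 = 0.787881.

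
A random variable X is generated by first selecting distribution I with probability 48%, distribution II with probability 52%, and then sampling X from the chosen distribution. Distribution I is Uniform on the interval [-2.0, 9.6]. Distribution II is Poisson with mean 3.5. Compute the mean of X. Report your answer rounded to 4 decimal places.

Component means — I: 3.8; II: 3.5.
E[X] = 0.48·3.8 + 0.52·3.5 = 3.644.

3.6440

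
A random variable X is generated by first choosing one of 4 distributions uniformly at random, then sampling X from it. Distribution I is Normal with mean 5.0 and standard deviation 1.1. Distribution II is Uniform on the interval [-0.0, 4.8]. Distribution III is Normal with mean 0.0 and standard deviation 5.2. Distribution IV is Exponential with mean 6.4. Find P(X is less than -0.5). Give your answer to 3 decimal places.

Conditional on each component, P(X < -0.5): I: 2.86652e-07; II: 0; III: 0.461699; IV: 0.
By total probability, P(X < -0.5) = 0.25·2.86652e-07 + 0.25·0 + 0.25·0.461699 + 0.25·0 = 0.115425.

0.115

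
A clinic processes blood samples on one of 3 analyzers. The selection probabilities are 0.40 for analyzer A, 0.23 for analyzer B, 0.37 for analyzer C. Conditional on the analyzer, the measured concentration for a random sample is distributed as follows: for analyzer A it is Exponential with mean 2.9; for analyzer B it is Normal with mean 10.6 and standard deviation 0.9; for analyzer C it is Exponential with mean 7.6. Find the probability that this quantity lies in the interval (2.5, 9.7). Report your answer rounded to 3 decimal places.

Conditional on each analyzer, P(2.5 < X < 9.7): A: 0.387021; B: 0.158655; C: 0.440617.
By total probability, P(2.5 < X < 9.7) = 0.4·0.387021 + 0.23·0.158655 + 0.37·0.440617 = 0.354328.

0.354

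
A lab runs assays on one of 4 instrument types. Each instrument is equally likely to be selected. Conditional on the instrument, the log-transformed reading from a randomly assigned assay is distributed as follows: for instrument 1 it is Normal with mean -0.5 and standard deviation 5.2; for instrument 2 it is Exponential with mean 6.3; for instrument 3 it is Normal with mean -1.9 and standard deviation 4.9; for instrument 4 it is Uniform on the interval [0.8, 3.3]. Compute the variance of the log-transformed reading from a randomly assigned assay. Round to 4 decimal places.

Per component, 1: μ=-0.5, E[X²]=27.29; 2: μ=6.3, E[X²]=79.38; 3: μ=-1.9, E[X²]=27.62; 4: μ=2.05, E[X²]=4.72333.
E[X] = 0.25·-0.5 + 0.25·6.3 + 0.25·-1.9 + 0.25·2.05 = 1.4875.
E[X²] = 0.25·27.29 + 0.25·79.38 + 0.25·27.62 + 0.25·4.72333 = 34.7533.
Var(X) = E[X²] − (E[X])² = 34.7533 − 2.21266 = 32.5407.

32.5407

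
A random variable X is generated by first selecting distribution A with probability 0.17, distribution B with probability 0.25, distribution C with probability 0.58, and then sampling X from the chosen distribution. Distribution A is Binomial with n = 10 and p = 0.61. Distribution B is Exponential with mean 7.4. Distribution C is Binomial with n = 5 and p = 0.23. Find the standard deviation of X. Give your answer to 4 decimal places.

4.7707

Per component, A: μ=6.1, E[X²]=39.589; B: μ=7.4, E[X²]=109.52; C: μ=1.15, E[X²]=2.208.
E[X] = 0.17·6.1 + 0.25·7.4 + 0.58·1.15 = 3.554.
E[X²] = 0.17·39.589 + 0.25·109.52 + 0.58·2.208 = 35.3908.
Var(X) = E[X²] − (E[X])² = 35.3908 − 12.6309 = 22.7599.
SD(X) = √22.7599 = 4.77073.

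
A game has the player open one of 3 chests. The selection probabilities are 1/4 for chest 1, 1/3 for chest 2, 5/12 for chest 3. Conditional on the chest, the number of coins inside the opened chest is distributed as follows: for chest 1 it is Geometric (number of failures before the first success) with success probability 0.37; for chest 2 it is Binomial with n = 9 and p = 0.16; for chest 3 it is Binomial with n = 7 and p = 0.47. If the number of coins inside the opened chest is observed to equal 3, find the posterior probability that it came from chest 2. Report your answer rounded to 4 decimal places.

Likelihoods P(X=3 | ·): 1: 0.0925174; 2: 0.120869; 3: 0.286725.
Posterior ∝ prior × likelihood. Numerator for 2: 0.333333·0.120869 = 0.0402897.
Normalizing constant: 0.25·0.0925174 + 0.333333·0.120869 + 0.416667·0.286725 = 0.182888.
P(2 | observation) = 0.0402897 / 0.182888 = 0.220297.

0.2203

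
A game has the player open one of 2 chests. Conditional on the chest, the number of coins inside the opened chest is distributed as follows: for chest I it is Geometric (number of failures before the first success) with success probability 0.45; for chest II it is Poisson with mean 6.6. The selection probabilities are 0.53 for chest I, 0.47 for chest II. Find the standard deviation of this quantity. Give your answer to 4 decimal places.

Per component, I: μ=1.22222, E[X²]=4.20988; II: μ=6.6, E[X²]=50.16.
E[X] = 0.53·1.22222 + 0.47·6.6 = 3.74978.
E[X²] = 0.53·4.20988 + 0.47·50.16 = 25.8064.
Var(X) = E[X²] − (E[X])² = 25.8064 − 14.0608 = 11.7456.
SD(X) = √11.7456 = 3.42719.

3.4272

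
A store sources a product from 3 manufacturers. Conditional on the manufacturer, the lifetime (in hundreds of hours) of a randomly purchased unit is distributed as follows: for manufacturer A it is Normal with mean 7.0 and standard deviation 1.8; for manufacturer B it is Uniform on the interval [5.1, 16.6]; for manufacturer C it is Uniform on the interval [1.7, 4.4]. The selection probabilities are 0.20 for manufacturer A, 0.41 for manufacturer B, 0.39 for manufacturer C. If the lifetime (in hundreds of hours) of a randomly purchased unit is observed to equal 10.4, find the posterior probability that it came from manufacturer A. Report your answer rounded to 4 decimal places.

0.1728

Likelihoods f(10.4 | ·): A: 0.0372287; B: 0.0869565; C: 0.
Posterior ∝ prior × likelihood. Numerator for A: 0.2·0.0372287 = 0.00744574.
Normalizing constant: 0.2·0.0372287 + 0.41·0.0869565 + 0.39·0 = 0.0430979.
P(A | observation) = 0.00744574 / 0.0430979 = 0.172763.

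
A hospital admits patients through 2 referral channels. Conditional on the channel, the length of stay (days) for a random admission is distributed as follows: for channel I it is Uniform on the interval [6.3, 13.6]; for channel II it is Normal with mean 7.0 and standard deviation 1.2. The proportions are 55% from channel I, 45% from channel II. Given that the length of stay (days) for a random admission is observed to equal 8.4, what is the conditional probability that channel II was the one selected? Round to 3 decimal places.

0.501

Likelihoods f(8.4 | ·): I: 0.136986; II: 0.168332.
Posterior ∝ prior × likelihood. Numerator for II: 0.45·0.168332 = 0.0757495.
Normalizing constant: 0.55·0.136986 + 0.45·0.168332 = 0.151092.
P(II | observation) = 0.0757495 / 0.151092 = 0.501347.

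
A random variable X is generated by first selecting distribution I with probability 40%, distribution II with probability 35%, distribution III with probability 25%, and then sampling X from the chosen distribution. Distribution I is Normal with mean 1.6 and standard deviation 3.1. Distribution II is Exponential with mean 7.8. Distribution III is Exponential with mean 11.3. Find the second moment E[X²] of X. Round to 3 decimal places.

111.301

For each component E[X²] = Var + (mean)², giving I: 12.17; II: 121.68; III: 255.38.
Overall E[X²] = 0.4·12.17 + 0.35·121.68 + 0.25·255.38 = 111.301.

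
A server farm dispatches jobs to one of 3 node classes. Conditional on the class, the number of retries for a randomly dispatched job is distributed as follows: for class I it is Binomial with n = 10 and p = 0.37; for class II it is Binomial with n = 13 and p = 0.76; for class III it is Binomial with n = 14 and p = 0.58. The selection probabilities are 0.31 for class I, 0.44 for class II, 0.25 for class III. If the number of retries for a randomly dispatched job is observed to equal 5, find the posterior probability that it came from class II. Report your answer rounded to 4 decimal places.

Likelihoods P(X=5 | ·): I: 0.173425; II: 0.003592; III: 0.0534377.
Posterior ∝ prior × likelihood. Numerator for II: 0.44·0.003592 = 0.00158048.
Normalizing constant: 0.31·0.173425 + 0.44·0.003592 + 0.25·0.0534377 = 0.0687017.
P(II | observation) = 0.00158048 / 0.0687017 = 0.023005.

0.0230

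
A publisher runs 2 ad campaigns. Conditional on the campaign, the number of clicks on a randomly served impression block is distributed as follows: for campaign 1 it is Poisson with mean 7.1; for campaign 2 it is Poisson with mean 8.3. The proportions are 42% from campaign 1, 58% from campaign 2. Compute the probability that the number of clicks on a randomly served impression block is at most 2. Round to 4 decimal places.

Conditional on each campaign, P(X ≤ 2): 1: 0.0274801; 2: 0.0108714.
By total probability, P(X ≤ 2) = 0.42·0.0274801 + 0.58·0.0108714 = 0.017847.

0.0178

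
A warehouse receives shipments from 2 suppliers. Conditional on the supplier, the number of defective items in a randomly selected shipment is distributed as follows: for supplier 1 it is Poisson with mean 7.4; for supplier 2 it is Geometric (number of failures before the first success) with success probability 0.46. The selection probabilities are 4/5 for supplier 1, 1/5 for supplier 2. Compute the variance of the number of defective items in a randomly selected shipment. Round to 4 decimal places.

Per component, 1: μ=7.4, E[X²]=62.16; 2: μ=1.17391, E[X²]=3.93006.
E[X] = 0.8·7.4 + 0.2·1.17391 = 6.15478.
E[X²] = 0.8·62.16 + 0.2·3.93006 = 50.514.
Var(X) = E[X²] − (E[X])² = 50.514 − 37.8813 = 12.6327.

12.6327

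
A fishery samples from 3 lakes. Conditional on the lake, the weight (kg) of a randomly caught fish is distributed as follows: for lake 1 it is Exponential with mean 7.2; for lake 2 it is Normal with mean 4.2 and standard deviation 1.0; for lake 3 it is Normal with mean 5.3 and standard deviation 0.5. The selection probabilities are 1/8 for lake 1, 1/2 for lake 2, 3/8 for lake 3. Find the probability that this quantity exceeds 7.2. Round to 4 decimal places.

0.0467

Conditional on each lake, P(X > 7.2): 1: 0.367879; 2: 0.0013499; 3: 7.2348e-05.
By total probability, P(X > 7.2) = 0.125·0.367879 + 0.5·0.0013499 + 0.375·7.2348e-05 = 0.046687.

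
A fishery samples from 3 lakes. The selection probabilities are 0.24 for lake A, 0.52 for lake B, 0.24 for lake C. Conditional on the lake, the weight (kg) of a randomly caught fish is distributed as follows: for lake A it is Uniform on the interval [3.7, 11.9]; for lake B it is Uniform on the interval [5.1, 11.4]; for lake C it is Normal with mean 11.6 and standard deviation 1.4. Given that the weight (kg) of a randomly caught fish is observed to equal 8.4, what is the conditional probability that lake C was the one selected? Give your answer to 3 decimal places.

0.043

Likelihoods f(8.4 | ·): A: 0.121951; B: 0.15873; C: 0.0209073.
Posterior ∝ prior × likelihood. Numerator for C: 0.24·0.0209073 = 0.00501776.
Normalizing constant: 0.24·0.121951 + 0.52·0.15873 + 0.24·0.0209073 = 0.116826.
P(C | observation) = 0.00501776 / 0.116826 = 0.0429508.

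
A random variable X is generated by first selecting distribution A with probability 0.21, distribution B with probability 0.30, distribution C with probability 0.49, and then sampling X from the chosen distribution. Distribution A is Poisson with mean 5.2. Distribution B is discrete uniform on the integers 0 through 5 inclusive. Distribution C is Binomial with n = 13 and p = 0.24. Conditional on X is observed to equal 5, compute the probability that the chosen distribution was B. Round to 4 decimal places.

Likelihoods P(X=5 | ·): A: 0.174785; B: 0.166667; C: 0.114063.
Posterior ∝ prior × likelihood. Numerator for B: 0.3·0.166667 = 0.05.
Normalizing constant: 0.21·0.174785 + 0.3·0.166667 + 0.49·0.114063 = 0.142596.
P(B | observation) = 0.05 / 0.142596 = 0.350642.

0.3506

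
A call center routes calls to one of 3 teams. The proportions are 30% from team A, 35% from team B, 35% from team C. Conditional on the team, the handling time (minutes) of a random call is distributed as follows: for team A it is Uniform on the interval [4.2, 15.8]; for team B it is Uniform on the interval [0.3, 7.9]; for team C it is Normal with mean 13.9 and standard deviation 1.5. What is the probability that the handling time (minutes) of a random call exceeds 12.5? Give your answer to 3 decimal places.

Conditional on each team, P(X > 12.5): A: 0.284483; B: 0; C: 0.824676.
By total probability, P(X > 12.5) = 0.3·0.284483 + 0.35·0 + 0.35·0.824676 = 0.373981.

0.374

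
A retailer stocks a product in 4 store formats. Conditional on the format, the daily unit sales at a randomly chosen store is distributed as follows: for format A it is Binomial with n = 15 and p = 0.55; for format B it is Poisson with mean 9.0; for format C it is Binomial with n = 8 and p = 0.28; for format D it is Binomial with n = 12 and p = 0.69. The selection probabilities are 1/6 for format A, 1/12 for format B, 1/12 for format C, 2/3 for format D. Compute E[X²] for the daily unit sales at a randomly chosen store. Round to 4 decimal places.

67.4318

For each component E[X²] = Var + (mean)², giving A: 71.775; B: 90; C: 6.6304; D: 71.1252.
Overall E[X²] = 0.166667·71.775 + 0.0833333·90 + 0.0833333·6.6304 + 0.666667·71.1252 = 67.4318.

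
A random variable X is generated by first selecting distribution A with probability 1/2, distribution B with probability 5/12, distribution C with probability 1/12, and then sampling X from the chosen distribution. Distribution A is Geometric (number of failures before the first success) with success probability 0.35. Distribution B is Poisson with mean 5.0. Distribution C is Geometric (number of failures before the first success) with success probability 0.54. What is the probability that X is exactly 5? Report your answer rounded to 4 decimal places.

0.0943

Conditional on each component, P(X = 5): A: 0.0406102; B: 0.175467; C: 0.011122.
By total probability, P(X = 5) = 0.5·0.0406102 + 0.416667·0.175467 + 0.0833333·0.011122 = 0.0943433.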